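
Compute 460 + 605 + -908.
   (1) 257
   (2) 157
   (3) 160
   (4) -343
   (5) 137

First: 460 + 605 = 1065
Then: 1065 + -908 = 157
2) 157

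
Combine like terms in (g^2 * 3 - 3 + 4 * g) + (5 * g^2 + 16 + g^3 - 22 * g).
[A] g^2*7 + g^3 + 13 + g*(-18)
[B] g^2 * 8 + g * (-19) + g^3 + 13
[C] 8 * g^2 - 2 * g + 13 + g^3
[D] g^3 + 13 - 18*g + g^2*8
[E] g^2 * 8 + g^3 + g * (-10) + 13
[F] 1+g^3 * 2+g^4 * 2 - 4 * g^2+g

Adding the polynomials and combining like terms:
(g^2*3 - 3 + 4*g) + (5*g^2 + 16 + g^3 - 22*g)
= g^3 + 13 - 18*g + g^2*8
D) g^3 + 13 - 18*g + g^2*8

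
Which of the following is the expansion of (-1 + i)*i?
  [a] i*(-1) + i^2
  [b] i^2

Expanding (-1 + i)*i:
= i*(-1) + i^2
a) i*(-1) + i^2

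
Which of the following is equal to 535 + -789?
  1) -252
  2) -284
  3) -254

535 + -789 = -254
3) -254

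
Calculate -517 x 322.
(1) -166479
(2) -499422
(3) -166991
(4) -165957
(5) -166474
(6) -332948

-517 * 322 = -166474
5) -166474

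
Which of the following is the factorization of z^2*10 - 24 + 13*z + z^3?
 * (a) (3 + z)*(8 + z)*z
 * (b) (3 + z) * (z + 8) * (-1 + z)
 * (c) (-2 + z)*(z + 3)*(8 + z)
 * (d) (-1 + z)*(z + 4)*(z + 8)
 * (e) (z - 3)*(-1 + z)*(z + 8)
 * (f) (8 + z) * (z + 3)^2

We need to factor z^2*10 - 24 + 13*z + z^3.
The factored form is (3 + z) * (z + 8) * (-1 + z).
b) (3 + z) * (z + 8) * (-1 + z)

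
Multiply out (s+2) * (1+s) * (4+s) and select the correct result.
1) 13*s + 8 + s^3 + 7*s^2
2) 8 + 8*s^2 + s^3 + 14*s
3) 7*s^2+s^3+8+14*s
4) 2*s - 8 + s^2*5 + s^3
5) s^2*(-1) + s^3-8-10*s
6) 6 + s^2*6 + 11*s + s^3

Expanding (s+2) * (1+s) * (4+s):
= 7*s^2+s^3+8+14*s
3) 7*s^2+s^3+8+14*s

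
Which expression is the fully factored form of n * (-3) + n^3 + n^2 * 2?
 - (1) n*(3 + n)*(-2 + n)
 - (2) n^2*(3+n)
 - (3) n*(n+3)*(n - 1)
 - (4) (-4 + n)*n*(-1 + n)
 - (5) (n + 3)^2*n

We need to factor n * (-3) + n^3 + n^2 * 2.
The factored form is n*(n+3)*(n - 1).
3) n*(n+3)*(n - 1)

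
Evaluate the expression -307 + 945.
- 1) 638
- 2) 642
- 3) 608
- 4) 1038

-307 + 945 = 638
1) 638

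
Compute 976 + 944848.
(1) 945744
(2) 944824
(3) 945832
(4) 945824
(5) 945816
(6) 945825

976 + 944848 = 945824
4) 945824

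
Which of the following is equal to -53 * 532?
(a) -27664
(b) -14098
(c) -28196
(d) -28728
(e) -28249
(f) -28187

-53 * 532 = -28196
c) -28196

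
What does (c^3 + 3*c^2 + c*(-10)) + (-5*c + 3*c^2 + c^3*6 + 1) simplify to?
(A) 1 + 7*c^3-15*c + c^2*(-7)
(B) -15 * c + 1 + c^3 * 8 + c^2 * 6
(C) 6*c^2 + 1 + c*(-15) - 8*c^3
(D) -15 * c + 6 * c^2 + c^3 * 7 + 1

Adding the polynomials and combining like terms:
(c^3 + 3*c^2 + c*(-10)) + (-5*c + 3*c^2 + c^3*6 + 1)
= -15 * c + 6 * c^2 + c^3 * 7 + 1
D) -15 * c + 6 * c^2 + c^3 * 7 + 1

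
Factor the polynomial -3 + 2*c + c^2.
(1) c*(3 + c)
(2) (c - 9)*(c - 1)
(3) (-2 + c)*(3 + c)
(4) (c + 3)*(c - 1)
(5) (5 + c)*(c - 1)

We need to factor -3 + 2*c + c^2.
The factored form is (c + 3)*(c - 1).
4) (c + 3)*(c - 1)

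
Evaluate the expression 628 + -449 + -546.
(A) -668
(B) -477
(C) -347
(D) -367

First: 628 + -449 = 179
Then: 179 + -546 = -367
D) -367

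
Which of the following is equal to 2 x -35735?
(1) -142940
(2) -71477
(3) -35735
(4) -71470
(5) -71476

2 * -35735 = -71470
4) -71470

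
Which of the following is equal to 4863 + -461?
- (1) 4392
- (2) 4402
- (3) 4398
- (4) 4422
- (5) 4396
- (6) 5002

4863 + -461 = 4402
2) 4402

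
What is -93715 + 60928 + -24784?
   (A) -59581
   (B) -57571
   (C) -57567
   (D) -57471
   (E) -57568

First: -93715 + 60928 = -32787
Then: -32787 + -24784 = -57571
B) -57571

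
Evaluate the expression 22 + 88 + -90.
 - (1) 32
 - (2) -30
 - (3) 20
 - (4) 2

First: 22 + 88 = 110
Then: 110 + -90 = 20
3) 20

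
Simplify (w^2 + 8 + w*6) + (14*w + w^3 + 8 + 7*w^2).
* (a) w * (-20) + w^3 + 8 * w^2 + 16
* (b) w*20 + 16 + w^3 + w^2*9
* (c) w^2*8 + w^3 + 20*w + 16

Adding the polynomials and combining like terms:
(w^2 + 8 + w*6) + (14*w + w^3 + 8 + 7*w^2)
= w^2*8 + w^3 + 20*w + 16
c) w^2*8 + w^3 + 20*w + 16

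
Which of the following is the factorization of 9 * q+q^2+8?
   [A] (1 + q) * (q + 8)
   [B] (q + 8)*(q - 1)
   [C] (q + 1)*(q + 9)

We need to factor 9 * q+q^2+8.
The factored form is (1 + q) * (q + 8).
A) (1 + q) * (q + 8)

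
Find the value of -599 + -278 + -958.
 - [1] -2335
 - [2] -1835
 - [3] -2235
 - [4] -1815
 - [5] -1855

First: -599 + -278 = -877
Then: -877 + -958 = -1835
2) -1835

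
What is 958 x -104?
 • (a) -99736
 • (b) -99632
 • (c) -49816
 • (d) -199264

958 * -104 = -99632
b) -99632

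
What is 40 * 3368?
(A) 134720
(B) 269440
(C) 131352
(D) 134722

40 * 3368 = 134720
A) 134720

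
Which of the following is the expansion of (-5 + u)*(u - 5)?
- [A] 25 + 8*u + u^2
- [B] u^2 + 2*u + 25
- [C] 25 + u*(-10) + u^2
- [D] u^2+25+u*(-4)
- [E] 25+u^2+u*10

Expanding (-5 + u)*(u - 5):
= 25 + u*(-10) + u^2
C) 25 + u*(-10) + u^2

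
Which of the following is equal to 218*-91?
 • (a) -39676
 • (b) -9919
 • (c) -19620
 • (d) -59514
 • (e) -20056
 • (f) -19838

218 * -91 = -19838
f) -19838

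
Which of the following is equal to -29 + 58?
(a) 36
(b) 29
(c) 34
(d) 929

-29 + 58 = 29
b) 29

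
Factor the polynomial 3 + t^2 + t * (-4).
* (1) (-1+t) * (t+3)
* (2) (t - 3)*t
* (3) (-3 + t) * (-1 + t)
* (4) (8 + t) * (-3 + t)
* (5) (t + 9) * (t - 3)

We need to factor 3 + t^2 + t * (-4).
The factored form is (-3 + t) * (-1 + t).
3) (-3 + t) * (-1 + t)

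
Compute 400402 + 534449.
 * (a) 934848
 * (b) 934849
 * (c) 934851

400402 + 534449 = 934851
c) 934851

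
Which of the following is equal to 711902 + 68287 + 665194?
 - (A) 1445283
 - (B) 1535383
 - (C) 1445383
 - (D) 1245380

First: 711902 + 68287 = 780189
Then: 780189 + 665194 = 1445383
C) 1445383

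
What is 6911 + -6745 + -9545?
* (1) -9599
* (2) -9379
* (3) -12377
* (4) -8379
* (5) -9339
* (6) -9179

First: 6911 + -6745 = 166
Then: 166 + -9545 = -9379
2) -9379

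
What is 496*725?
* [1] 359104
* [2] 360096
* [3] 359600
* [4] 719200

496 * 725 = 359600
3) 359600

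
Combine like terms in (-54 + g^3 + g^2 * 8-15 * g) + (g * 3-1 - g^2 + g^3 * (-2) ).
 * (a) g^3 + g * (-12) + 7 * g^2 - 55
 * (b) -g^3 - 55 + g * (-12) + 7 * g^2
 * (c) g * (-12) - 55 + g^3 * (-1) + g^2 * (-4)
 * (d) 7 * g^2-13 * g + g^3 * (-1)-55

Adding the polynomials and combining like terms:
(-54 + g^3 + g^2*8 - 15*g) + (g*3 - 1 - g^2 + g^3*(-2))
= -g^3 - 55 + g * (-12) + 7 * g^2
b) -g^3 - 55 + g * (-12) + 7 * g^2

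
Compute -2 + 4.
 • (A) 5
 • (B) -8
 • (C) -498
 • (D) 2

-2 + 4 = 2
D) 2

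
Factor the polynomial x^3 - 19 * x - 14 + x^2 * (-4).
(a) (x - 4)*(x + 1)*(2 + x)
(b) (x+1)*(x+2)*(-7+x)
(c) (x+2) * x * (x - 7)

We need to factor x^3 - 19 * x - 14 + x^2 * (-4).
The factored form is (x+1)*(x+2)*(-7+x).
b) (x+1)*(x+2)*(-7+x)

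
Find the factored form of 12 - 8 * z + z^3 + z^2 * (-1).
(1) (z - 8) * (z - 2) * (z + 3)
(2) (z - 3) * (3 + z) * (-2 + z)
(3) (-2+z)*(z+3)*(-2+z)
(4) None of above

We need to factor 12 - 8 * z + z^3 + z^2 * (-1).
The factored form is (-2+z)*(z+3)*(-2+z).
3) (-2+z)*(z+3)*(-2+z)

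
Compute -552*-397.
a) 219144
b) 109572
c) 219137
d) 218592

-552 * -397 = 219144
a) 219144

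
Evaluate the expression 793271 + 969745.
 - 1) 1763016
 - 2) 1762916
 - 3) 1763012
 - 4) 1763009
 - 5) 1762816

793271 + 969745 = 1763016
1) 1763016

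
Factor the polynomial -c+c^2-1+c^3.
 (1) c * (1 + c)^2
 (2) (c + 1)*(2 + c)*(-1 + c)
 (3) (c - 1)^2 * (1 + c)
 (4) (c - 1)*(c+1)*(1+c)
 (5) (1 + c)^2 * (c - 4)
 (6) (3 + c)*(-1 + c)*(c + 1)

We need to factor -c+c^2-1+c^3.
The factored form is (c - 1)*(c+1)*(1+c).
4) (c - 1)*(c+1)*(1+c)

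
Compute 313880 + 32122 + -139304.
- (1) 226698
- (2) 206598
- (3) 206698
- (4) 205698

First: 313880 + 32122 = 346002
Then: 346002 + -139304 = 206698
3) 206698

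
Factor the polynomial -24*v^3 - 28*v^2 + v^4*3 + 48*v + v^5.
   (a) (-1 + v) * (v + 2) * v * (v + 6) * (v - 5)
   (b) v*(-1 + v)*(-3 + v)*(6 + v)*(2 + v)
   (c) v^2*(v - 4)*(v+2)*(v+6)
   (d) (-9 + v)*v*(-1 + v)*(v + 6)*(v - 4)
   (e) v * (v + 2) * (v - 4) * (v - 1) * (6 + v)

We need to factor -24*v^3 - 28*v^2 + v^4*3 + 48*v + v^5.
The factored form is v * (v + 2) * (v - 4) * (v - 1) * (6 + v).
e) v * (v + 2) * (v - 4) * (v - 1) * (6 + v)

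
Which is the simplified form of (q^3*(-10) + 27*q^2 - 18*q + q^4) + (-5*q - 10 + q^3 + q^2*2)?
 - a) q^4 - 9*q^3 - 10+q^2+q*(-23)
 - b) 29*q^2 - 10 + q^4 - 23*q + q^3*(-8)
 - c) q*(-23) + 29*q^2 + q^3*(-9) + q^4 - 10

Adding the polynomials and combining like terms:
(q^3*(-10) + 27*q^2 - 18*q + q^4) + (-5*q - 10 + q^3 + q^2*2)
= q*(-23) + 29*q^2 + q^3*(-9) + q^4 - 10
c) q*(-23) + 29*q^2 + q^3*(-9) + q^4 - 10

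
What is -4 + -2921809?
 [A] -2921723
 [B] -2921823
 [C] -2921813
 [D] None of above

-4 + -2921809 = -2921813
C) -2921813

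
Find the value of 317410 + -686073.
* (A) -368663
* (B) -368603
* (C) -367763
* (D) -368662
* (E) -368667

317410 + -686073 = -368663
A) -368663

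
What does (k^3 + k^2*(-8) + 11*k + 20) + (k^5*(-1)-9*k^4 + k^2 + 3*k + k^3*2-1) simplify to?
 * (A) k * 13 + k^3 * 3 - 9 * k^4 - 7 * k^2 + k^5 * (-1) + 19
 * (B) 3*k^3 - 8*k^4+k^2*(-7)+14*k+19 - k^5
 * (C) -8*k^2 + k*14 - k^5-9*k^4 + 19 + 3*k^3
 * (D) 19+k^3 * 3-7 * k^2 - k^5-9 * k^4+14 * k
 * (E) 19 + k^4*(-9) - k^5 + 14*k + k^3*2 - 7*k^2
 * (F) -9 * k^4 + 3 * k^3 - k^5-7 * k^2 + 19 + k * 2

Adding the polynomials and combining like terms:
(k^3 + k^2*(-8) + 11*k + 20) + (k^5*(-1) - 9*k^4 + k^2 + 3*k + k^3*2 - 1)
= 19+k^3 * 3-7 * k^2 - k^5-9 * k^4+14 * k
D) 19+k^3 * 3-7 * k^2 - k^5-9 * k^4+14 * k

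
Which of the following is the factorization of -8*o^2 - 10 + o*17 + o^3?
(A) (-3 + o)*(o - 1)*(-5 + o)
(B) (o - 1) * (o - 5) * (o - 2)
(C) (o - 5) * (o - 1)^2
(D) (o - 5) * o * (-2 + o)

We need to factor -8*o^2 - 10 + o*17 + o^3.
The factored form is (o - 1) * (o - 5) * (o - 2).
B) (o - 1) * (o - 5) * (o - 2)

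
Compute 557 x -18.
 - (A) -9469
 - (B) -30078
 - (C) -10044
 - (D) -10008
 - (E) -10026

557 * -18 = -10026
E) -10026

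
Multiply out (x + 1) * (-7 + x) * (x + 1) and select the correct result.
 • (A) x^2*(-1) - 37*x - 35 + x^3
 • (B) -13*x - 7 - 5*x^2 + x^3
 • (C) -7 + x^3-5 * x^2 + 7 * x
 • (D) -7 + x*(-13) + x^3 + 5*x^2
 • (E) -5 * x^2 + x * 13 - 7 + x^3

Expanding (x + 1) * (-7 + x) * (x + 1):
= -13*x - 7 - 5*x^2 + x^3
B) -13*x - 7 - 5*x^2 + x^3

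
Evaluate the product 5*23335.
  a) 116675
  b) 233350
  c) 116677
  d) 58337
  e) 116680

5 * 23335 = 116675
a) 116675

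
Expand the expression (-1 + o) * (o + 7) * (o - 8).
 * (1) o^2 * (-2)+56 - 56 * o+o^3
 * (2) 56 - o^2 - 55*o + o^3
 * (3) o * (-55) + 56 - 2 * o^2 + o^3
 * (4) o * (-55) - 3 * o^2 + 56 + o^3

Expanding (-1 + o) * (o + 7) * (o - 8):
= o * (-55) + 56 - 2 * o^2 + o^3
3) o * (-55) + 56 - 2 * o^2 + o^3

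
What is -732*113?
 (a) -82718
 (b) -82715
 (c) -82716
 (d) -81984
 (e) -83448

-732 * 113 = -82716
c) -82716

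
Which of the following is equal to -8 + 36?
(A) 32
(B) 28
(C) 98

-8 + 36 = 28
B) 28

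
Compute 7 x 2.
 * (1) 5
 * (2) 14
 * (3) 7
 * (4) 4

7 * 2 = 14
2) 14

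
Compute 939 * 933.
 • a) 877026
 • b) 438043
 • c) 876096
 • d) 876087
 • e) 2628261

939 * 933 = 876087
d) 876087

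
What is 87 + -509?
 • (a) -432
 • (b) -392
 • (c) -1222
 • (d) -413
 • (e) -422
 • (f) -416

87 + -509 = -422
e) -422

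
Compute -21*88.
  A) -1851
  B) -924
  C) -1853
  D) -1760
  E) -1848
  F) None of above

-21 * 88 = -1848
E) -1848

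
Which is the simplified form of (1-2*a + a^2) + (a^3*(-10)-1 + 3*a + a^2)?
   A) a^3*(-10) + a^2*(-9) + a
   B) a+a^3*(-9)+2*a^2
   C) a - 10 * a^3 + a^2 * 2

Adding the polynomials and combining like terms:
(1 - 2*a + a^2) + (a^3*(-10) - 1 + 3*a + a^2)
= a - 10 * a^3 + a^2 * 2
C) a - 10 * a^3 + a^2 * 2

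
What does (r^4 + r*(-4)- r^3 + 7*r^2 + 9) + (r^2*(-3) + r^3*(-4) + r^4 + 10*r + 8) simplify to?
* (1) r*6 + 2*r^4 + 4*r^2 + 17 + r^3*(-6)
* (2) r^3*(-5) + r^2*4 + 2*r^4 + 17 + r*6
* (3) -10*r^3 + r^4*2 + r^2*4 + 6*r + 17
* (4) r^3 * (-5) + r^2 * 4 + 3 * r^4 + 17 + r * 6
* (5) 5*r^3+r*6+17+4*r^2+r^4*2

Adding the polynomials and combining like terms:
(r^4 + r*(-4) - r^3 + 7*r^2 + 9) + (r^2*(-3) + r^3*(-4) + r^4 + 10*r + 8)
= r^3*(-5) + r^2*4 + 2*r^4 + 17 + r*6
2) r^3*(-5) + r^2*4 + 2*r^4 + 17 + r*6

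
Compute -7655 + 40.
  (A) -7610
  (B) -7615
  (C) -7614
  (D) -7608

-7655 + 40 = -7615
B) -7615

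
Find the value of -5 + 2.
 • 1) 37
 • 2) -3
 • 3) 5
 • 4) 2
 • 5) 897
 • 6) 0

-5 + 2 = -3
2) -3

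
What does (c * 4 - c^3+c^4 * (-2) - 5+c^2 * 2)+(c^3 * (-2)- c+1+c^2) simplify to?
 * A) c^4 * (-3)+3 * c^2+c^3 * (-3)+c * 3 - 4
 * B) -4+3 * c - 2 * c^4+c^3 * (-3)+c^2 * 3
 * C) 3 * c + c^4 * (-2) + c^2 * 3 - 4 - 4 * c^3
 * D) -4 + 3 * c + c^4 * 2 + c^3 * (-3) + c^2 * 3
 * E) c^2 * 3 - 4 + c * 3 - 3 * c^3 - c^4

Adding the polynomials and combining like terms:
(c*4 - c^3 + c^4*(-2) - 5 + c^2*2) + (c^3*(-2) - c + 1 + c^2)
= -4+3 * c - 2 * c^4+c^3 * (-3)+c^2 * 3
B) -4+3 * c - 2 * c^4+c^3 * (-3)+c^2 * 3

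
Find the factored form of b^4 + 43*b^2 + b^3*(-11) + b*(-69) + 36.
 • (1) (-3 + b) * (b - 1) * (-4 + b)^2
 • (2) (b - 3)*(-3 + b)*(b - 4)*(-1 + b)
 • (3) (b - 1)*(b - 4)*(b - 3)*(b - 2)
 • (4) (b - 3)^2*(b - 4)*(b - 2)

We need to factor b^4 + 43*b^2 + b^3*(-11) + b*(-69) + 36.
The factored form is (b - 3)*(-3 + b)*(b - 4)*(-1 + b).
2) (b - 3)*(-3 + b)*(b - 4)*(-1 + b)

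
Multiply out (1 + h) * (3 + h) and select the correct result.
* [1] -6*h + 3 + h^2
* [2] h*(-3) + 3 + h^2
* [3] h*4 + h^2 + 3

Expanding (1 + h) * (3 + h):
= h*4 + h^2 + 3
3) h*4 + h^2 + 3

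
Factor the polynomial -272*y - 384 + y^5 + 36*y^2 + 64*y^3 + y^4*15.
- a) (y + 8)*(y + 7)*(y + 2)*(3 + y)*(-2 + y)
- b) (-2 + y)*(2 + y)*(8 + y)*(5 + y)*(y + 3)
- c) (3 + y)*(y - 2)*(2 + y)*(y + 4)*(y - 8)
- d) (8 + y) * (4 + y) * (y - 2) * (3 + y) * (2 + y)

We need to factor -272*y - 384 + y^5 + 36*y^2 + 64*y^3 + y^4*15.
The factored form is (8 + y) * (4 + y) * (y - 2) * (3 + y) * (2 + y).
d) (8 + y) * (4 + y) * (y - 2) * (3 + y) * (2 + y)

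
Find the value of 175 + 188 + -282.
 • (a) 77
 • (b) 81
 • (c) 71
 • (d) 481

First: 175 + 188 = 363
Then: 363 + -282 = 81
b) 81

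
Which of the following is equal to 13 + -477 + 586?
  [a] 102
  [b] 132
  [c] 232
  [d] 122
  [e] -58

First: 13 + -477 = -464
Then: -464 + 586 = 122
d) 122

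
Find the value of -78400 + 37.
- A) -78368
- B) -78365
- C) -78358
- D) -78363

-78400 + 37 = -78363
D) -78363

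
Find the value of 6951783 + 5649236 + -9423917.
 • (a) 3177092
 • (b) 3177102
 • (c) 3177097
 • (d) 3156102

First: 6951783 + 5649236 = 12601019
Then: 12601019 + -9423917 = 3177102
b) 3177102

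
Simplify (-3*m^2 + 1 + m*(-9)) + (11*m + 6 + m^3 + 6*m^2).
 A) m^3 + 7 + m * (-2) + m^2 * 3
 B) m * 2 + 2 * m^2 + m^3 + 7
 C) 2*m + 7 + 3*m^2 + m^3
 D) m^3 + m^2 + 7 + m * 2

Adding the polynomials and combining like terms:
(-3*m^2 + 1 + m*(-9)) + (11*m + 6 + m^3 + 6*m^2)
= 2*m + 7 + 3*m^2 + m^3
C) 2*m + 7 + 3*m^2 + m^3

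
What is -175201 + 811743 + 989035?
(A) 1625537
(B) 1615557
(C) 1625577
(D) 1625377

First: -175201 + 811743 = 636542
Then: 636542 + 989035 = 1625577
C) 1625577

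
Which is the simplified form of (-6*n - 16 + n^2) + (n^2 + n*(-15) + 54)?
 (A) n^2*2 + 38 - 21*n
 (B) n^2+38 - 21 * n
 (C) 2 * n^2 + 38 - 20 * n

Adding the polynomials and combining like terms:
(-6*n - 16 + n^2) + (n^2 + n*(-15) + 54)
= n^2*2 + 38 - 21*n
A) n^2*2 + 38 - 21*n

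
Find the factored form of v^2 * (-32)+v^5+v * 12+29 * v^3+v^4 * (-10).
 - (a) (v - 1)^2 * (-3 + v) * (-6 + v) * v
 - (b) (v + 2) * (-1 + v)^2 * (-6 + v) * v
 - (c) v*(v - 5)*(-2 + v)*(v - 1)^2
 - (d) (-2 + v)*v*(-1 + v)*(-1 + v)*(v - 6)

We need to factor v^2 * (-32)+v^5+v * 12+29 * v^3+v^4 * (-10).
The factored form is (-2 + v)*v*(-1 + v)*(-1 + v)*(v - 6).
d) (-2 + v)*v*(-1 + v)*(-1 + v)*(v - 6)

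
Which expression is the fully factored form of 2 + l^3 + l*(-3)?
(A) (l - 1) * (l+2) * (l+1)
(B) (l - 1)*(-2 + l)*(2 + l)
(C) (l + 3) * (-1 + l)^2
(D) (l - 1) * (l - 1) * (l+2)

We need to factor 2 + l^3 + l*(-3).
The factored form is (l - 1) * (l - 1) * (l+2).
D) (l - 1) * (l - 1) * (l+2)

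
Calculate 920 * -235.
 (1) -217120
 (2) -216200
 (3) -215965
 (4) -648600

920 * -235 = -216200
2) -216200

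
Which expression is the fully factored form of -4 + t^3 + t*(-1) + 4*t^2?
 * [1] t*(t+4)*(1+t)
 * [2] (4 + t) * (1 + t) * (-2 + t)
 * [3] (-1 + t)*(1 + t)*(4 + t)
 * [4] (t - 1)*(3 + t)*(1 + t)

We need to factor -4 + t^3 + t*(-1) + 4*t^2.
The factored form is (-1 + t)*(1 + t)*(4 + t).
3) (-1 + t)*(1 + t)*(4 + t)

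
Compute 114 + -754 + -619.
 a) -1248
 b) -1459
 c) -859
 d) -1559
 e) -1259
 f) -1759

First: 114 + -754 = -640
Then: -640 + -619 = -1259
e) -1259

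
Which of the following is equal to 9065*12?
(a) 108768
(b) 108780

9065 * 12 = 108780
b) 108780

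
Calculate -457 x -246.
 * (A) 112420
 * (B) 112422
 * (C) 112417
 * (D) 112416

-457 * -246 = 112422
B) 112422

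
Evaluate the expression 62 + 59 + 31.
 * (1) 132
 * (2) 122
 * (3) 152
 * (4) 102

First: 62 + 59 = 121
Then: 121 + 31 = 152
3) 152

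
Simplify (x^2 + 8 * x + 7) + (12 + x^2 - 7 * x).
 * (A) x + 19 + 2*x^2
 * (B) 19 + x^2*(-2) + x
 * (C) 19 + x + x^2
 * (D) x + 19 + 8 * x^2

Adding the polynomials and combining like terms:
(x^2 + 8*x + 7) + (12 + x^2 - 7*x)
= x + 19 + 2*x^2
A) x + 19 + 2*x^2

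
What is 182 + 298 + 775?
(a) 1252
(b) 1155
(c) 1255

First: 182 + 298 = 480
Then: 480 + 775 = 1255
c) 1255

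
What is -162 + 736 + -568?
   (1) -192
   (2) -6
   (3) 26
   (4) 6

First: -162 + 736 = 574
Then: 574 + -568 = 6
4) 6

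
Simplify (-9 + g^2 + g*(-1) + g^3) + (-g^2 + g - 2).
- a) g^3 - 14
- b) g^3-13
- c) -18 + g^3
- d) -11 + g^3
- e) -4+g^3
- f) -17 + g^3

Adding the polynomials and combining like terms:
(-9 + g^2 + g*(-1) + g^3) + (-g^2 + g - 2)
= -11 + g^3
d) -11 + g^3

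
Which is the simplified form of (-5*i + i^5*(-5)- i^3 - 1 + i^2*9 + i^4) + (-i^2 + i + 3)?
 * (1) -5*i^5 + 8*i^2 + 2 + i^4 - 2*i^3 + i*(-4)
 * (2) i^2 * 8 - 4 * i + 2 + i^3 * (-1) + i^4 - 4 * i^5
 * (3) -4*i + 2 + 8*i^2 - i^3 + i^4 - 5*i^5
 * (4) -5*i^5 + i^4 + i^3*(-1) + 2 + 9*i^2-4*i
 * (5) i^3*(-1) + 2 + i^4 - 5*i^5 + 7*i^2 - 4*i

Adding the polynomials and combining like terms:
(-5*i + i^5*(-5) - i^3 - 1 + i^2*9 + i^4) + (-i^2 + i + 3)
= -4*i + 2 + 8*i^2 - i^3 + i^4 - 5*i^5
3) -4*i + 2 + 8*i^2 - i^3 + i^4 - 5*i^5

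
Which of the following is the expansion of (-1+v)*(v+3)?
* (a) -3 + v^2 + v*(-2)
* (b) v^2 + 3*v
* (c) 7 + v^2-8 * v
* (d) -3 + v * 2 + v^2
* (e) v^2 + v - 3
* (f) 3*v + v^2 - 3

Expanding (-1+v)*(v+3):
= -3 + v * 2 + v^2
d) -3 + v * 2 + v^2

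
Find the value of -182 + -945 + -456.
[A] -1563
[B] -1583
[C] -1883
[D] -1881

First: -182 + -945 = -1127
Then: -1127 + -456 = -1583
B) -1583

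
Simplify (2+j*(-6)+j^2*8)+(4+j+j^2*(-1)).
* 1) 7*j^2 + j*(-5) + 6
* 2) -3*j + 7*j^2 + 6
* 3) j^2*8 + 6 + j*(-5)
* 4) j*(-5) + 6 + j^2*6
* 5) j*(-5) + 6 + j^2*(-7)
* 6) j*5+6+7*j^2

Adding the polynomials and combining like terms:
(2 + j*(-6) + j^2*8) + (4 + j + j^2*(-1))
= 7*j^2 + j*(-5) + 6
1) 7*j^2 + j*(-5) + 6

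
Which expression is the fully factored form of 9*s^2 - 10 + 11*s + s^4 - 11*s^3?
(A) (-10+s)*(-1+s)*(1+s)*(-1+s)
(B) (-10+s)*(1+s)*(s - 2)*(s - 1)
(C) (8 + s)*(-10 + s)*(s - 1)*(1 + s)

We need to factor 9*s^2 - 10 + 11*s + s^4 - 11*s^3.
The factored form is (-10+s)*(-1+s)*(1+s)*(-1+s).
A) (-10+s)*(-1+s)*(1+s)*(-1+s)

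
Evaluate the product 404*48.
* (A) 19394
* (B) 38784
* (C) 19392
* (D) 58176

404 * 48 = 19392
C) 19392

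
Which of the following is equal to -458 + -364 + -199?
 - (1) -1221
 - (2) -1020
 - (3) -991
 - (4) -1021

First: -458 + -364 = -822
Then: -822 + -199 = -1021
4) -1021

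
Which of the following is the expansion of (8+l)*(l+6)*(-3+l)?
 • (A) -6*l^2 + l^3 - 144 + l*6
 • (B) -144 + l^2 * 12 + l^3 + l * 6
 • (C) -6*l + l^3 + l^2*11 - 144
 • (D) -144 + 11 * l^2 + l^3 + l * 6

Expanding (8+l)*(l+6)*(-3+l):
= -144 + 11 * l^2 + l^3 + l * 6
D) -144 + 11 * l^2 + l^3 + l * 6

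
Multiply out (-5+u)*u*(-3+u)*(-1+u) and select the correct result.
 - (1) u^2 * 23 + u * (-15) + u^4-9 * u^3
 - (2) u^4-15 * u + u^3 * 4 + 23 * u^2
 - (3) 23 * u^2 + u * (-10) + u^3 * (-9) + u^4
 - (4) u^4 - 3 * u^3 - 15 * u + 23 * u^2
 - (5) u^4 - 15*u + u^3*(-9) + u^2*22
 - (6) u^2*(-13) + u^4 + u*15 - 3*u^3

Expanding (-5+u)*u*(-3+u)*(-1+u):
= u^2 * 23 + u * (-15) + u^4-9 * u^3
1) u^2 * 23 + u * (-15) + u^4-9 * u^3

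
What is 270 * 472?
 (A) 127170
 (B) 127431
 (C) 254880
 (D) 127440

270 * 472 = 127440
D) 127440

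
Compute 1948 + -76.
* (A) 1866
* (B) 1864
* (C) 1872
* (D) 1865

1948 + -76 = 1872
C) 1872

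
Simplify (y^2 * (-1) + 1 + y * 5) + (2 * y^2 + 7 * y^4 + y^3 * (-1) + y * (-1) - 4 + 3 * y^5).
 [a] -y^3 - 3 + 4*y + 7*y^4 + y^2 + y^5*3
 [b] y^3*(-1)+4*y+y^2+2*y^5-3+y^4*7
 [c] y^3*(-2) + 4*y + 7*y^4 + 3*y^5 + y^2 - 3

Adding the polynomials and combining like terms:
(y^2*(-1) + 1 + y*5) + (2*y^2 + 7*y^4 + y^3*(-1) + y*(-1) - 4 + 3*y^5)
= -y^3 - 3 + 4*y + 7*y^4 + y^2 + y^5*3
a) -y^3 - 3 + 4*y + 7*y^4 + y^2 + y^5*3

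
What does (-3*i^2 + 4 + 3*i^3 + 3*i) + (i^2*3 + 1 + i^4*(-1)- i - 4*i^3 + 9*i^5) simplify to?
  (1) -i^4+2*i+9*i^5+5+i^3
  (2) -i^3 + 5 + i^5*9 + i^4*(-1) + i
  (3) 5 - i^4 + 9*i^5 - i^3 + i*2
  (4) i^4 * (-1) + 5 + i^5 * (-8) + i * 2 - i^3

Adding the polynomials and combining like terms:
(-3*i^2 + 4 + 3*i^3 + 3*i) + (i^2*3 + 1 + i^4*(-1) - i - 4*i^3 + 9*i^5)
= 5 - i^4 + 9*i^5 - i^3 + i*2
3) 5 - i^4 + 9*i^5 - i^3 + i*2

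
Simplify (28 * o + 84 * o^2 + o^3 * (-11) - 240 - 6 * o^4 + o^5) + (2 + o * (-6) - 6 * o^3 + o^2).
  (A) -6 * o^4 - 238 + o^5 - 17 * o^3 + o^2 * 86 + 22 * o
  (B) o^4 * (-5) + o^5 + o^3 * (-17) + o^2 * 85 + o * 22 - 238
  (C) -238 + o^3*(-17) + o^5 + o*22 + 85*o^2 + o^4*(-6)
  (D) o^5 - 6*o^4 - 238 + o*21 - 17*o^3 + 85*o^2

Adding the polynomials and combining like terms:
(28*o + 84*o^2 + o^3*(-11) - 240 - 6*o^4 + o^5) + (2 + o*(-6) - 6*o^3 + o^2)
= -238 + o^3*(-17) + o^5 + o*22 + 85*o^2 + o^4*(-6)
C) -238 + o^3*(-17) + o^5 + o*22 + 85*o^2 + o^4*(-6)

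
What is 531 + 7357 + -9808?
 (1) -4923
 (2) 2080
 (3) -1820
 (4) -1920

First: 531 + 7357 = 7888
Then: 7888 + -9808 = -1920
4) -1920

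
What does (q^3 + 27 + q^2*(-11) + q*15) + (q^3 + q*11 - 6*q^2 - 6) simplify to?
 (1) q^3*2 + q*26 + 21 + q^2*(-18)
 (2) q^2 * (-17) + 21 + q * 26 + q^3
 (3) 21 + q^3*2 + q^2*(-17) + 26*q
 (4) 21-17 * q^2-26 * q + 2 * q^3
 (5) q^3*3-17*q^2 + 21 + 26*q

Adding the polynomials and combining like terms:
(q^3 + 27 + q^2*(-11) + q*15) + (q^3 + q*11 - 6*q^2 - 6)
= 21 + q^3*2 + q^2*(-17) + 26*q
3) 21 + q^3*2 + q^2*(-17) + 26*q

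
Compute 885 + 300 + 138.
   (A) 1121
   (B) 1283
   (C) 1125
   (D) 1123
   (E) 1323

First: 885 + 300 = 1185
Then: 1185 + 138 = 1323
E) 1323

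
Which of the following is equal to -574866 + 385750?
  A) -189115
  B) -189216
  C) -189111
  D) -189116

-574866 + 385750 = -189116
D) -189116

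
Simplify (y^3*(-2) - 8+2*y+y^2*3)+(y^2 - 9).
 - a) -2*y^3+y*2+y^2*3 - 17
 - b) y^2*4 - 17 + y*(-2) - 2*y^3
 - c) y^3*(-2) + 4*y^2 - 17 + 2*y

Adding the polynomials and combining like terms:
(y^3*(-2) - 8 + 2*y + y^2*3) + (y^2 - 9)
= y^3*(-2) + 4*y^2 - 17 + 2*y
c) y^3*(-2) + 4*y^2 - 17 + 2*y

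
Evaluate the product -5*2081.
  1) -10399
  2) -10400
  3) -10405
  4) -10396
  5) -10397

-5 * 2081 = -10405
3) -10405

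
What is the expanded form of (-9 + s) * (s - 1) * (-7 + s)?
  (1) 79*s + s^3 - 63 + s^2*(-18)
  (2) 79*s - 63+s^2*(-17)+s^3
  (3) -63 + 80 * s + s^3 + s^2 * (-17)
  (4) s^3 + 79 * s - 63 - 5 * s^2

Expanding (-9 + s) * (s - 1) * (-7 + s):
= 79*s - 63+s^2*(-17)+s^3
2) 79*s - 63+s^2*(-17)+s^3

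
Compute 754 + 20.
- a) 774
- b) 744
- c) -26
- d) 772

754 + 20 = 774
a) 774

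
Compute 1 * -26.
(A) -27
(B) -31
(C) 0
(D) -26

1 * -26 = -26
D) -26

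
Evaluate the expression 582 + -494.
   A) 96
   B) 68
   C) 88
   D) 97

582 + -494 = 88
C) 88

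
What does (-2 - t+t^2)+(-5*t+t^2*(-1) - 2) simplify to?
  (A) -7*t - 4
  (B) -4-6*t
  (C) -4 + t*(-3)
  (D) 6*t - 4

Adding the polynomials and combining like terms:
(-2 - t + t^2) + (-5*t + t^2*(-1) - 2)
= -4-6*t
B) -4-6*t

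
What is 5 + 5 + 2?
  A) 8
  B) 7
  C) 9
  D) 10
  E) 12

First: 5 + 5 = 10
Then: 10 + 2 = 12
E) 12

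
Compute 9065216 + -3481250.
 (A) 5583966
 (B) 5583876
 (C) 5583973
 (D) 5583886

9065216 + -3481250 = 5583966
A) 5583966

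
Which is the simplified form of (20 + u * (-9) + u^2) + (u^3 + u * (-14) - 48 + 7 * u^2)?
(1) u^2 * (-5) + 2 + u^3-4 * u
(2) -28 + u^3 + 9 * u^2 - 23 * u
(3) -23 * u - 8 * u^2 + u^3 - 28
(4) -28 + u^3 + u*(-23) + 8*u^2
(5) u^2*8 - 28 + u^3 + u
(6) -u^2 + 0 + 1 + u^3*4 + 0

Adding the polynomials and combining like terms:
(20 + u*(-9) + u^2) + (u^3 + u*(-14) - 48 + 7*u^2)
= -28 + u^3 + u*(-23) + 8*u^2
4) -28 + u^3 + u*(-23) + 8*u^2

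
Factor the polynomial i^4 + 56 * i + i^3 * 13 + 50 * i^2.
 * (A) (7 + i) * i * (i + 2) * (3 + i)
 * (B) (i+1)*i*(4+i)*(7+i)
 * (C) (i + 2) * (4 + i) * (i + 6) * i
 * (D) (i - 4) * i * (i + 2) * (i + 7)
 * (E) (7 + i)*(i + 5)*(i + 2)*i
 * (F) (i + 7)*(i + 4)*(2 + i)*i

We need to factor i^4 + 56 * i + i^3 * 13 + 50 * i^2.
The factored form is (i + 7)*(i + 4)*(2 + i)*i.
F) (i + 7)*(i + 4)*(2 + i)*i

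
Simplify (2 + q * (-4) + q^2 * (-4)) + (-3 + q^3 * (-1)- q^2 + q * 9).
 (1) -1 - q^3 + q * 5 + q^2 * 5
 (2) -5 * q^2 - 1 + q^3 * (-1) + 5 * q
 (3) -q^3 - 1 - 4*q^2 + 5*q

Adding the polynomials and combining like terms:
(2 + q*(-4) + q^2*(-4)) + (-3 + q^3*(-1) - q^2 + q*9)
= -5 * q^2 - 1 + q^3 * (-1) + 5 * q
2) -5 * q^2 - 1 + q^3 * (-1) + 5 * q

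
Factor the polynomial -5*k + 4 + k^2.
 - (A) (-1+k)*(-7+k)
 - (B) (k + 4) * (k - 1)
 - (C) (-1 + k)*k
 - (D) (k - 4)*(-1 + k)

We need to factor -5*k + 4 + k^2.
The factored form is (k - 4)*(-1 + k).
D) (k - 4)*(-1 + k)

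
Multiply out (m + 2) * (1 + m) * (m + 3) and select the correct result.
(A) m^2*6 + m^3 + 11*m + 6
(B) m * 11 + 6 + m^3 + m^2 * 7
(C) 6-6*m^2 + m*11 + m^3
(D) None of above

Expanding (m + 2) * (1 + m) * (m + 3):
= m^2*6 + m^3 + 11*m + 6
A) m^2*6 + m^3 + 11*m + 6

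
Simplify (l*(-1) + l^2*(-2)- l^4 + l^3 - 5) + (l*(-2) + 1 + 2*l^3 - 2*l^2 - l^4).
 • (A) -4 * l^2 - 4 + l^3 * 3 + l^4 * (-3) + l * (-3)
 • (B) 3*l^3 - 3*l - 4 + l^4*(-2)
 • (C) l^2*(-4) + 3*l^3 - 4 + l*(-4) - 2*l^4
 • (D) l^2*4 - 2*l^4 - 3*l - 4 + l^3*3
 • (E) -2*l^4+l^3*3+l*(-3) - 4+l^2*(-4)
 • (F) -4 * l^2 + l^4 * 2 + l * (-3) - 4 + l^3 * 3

Adding the polynomials and combining like terms:
(l*(-1) + l^2*(-2) - l^4 + l^3 - 5) + (l*(-2) + 1 + 2*l^3 - 2*l^2 - l^4)
= -2*l^4+l^3*3+l*(-3) - 4+l^2*(-4)
E) -2*l^4+l^3*3+l*(-3) - 4+l^2*(-4)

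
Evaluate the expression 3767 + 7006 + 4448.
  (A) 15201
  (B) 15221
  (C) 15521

First: 3767 + 7006 = 10773
Then: 10773 + 4448 = 15221
B) 15221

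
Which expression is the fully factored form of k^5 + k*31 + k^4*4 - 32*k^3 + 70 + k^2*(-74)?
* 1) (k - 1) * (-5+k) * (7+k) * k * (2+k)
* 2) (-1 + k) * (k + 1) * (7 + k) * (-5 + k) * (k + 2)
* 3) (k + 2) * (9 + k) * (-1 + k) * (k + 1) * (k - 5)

We need to factor k^5 + k*31 + k^4*4 - 32*k^3 + 70 + k^2*(-74).
The factored form is (-1 + k) * (k + 1) * (7 + k) * (-5 + k) * (k + 2).
2) (-1 + k) * (k + 1) * (7 + k) * (-5 + k) * (k + 2)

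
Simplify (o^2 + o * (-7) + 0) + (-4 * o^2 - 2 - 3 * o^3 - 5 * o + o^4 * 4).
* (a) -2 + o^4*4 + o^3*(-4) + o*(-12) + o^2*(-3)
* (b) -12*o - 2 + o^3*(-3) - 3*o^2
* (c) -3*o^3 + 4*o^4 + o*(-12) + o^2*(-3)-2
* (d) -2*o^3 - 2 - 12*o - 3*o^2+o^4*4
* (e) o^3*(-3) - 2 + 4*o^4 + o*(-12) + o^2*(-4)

Adding the polynomials and combining like terms:
(o^2 + o*(-7) + 0) + (-4*o^2 - 2 - 3*o^3 - 5*o + o^4*4)
= -3*o^3 + 4*o^4 + o*(-12) + o^2*(-3)-2
c) -3*o^3 + 4*o^4 + o*(-12) + o^2*(-3)-2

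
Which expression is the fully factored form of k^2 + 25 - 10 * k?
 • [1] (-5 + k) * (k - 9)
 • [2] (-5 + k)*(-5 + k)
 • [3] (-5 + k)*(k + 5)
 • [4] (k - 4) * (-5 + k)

We need to factor k^2 + 25 - 10 * k.
The factored form is (-5 + k)*(-5 + k).
2) (-5 + k)*(-5 + k)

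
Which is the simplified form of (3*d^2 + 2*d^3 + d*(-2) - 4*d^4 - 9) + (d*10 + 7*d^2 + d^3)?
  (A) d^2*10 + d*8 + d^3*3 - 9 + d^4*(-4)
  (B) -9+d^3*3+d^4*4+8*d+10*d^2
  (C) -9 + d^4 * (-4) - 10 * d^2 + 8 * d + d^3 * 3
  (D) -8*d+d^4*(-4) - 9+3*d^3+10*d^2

Adding the polynomials and combining like terms:
(3*d^2 + 2*d^3 + d*(-2) - 4*d^4 - 9) + (d*10 + 7*d^2 + d^3)
= d^2*10 + d*8 + d^3*3 - 9 + d^4*(-4)
A) d^2*10 + d*8 + d^3*3 - 9 + d^4*(-4)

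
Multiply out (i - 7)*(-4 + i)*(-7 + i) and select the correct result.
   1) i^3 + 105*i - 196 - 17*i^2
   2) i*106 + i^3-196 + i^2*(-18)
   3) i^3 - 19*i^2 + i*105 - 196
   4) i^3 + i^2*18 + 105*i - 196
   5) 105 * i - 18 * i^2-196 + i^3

Expanding (i - 7)*(-4 + i)*(-7 + i):
= 105 * i - 18 * i^2-196 + i^3
5) 105 * i - 18 * i^2-196 + i^3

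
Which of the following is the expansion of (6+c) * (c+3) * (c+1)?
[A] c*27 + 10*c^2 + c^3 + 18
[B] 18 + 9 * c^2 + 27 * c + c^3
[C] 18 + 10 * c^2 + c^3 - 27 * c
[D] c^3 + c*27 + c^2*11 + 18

Expanding (6+c) * (c+3) * (c+1):
= c*27 + 10*c^2 + c^3 + 18
A) c*27 + 10*c^2 + c^3 + 18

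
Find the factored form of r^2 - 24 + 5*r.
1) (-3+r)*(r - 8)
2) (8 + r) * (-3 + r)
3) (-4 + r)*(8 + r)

We need to factor r^2 - 24 + 5*r.
The factored form is (8 + r) * (-3 + r).
2) (8 + r) * (-3 + r)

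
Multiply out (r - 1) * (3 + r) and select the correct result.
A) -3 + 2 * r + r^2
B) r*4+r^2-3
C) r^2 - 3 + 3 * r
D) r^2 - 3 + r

Expanding (r - 1) * (3 + r):
= -3 + 2 * r + r^2
A) -3 + 2 * r + r^2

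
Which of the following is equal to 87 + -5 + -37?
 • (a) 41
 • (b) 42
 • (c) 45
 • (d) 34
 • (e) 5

First: 87 + -5 = 82
Then: 82 + -37 = 45
c) 45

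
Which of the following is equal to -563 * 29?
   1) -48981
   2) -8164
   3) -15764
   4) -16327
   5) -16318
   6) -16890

-563 * 29 = -16327
4) -16327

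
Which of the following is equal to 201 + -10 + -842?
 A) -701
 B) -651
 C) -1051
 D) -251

First: 201 + -10 = 191
Then: 191 + -842 = -651
B) -651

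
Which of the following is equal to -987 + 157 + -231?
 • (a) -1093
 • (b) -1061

First: -987 + 157 = -830
Then: -830 + -231 = -1061
b) -1061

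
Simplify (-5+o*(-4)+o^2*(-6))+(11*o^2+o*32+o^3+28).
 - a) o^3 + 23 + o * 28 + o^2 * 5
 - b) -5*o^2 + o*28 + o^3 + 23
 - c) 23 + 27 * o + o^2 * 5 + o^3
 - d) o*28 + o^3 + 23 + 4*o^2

Adding the polynomials and combining like terms:
(-5 + o*(-4) + o^2*(-6)) + (11*o^2 + o*32 + o^3 + 28)
= o^3 + 23 + o * 28 + o^2 * 5
a) o^3 + 23 + o * 28 + o^2 * 5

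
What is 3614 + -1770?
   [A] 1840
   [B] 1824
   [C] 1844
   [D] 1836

3614 + -1770 = 1844
C) 1844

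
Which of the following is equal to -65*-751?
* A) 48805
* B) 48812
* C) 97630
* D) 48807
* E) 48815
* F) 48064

-65 * -751 = 48815
E) 48815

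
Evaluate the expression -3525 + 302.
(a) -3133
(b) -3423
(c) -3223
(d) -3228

-3525 + 302 = -3223
c) -3223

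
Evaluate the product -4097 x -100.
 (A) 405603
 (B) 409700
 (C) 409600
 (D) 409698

-4097 * -100 = 409700
B) 409700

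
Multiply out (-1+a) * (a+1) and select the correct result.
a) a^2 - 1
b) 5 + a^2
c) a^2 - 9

Expanding (-1+a) * (a+1):
= a^2 - 1
a) a^2 - 1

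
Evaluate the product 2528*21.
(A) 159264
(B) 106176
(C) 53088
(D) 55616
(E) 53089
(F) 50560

2528 * 21 = 53088
C) 53088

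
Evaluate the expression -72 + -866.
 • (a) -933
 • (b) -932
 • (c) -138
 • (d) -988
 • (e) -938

-72 + -866 = -938
e) -938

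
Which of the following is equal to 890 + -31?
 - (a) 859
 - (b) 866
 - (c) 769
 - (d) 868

890 + -31 = 859
a) 859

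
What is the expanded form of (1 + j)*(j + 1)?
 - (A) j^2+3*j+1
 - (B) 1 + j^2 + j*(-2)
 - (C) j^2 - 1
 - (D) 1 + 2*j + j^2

Expanding (1 + j)*(j + 1):
= 1 + 2*j + j^2
D) 1 + 2*j + j^2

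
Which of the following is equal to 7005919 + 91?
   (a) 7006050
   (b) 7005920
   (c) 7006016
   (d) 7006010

7005919 + 91 = 7006010
d) 7006010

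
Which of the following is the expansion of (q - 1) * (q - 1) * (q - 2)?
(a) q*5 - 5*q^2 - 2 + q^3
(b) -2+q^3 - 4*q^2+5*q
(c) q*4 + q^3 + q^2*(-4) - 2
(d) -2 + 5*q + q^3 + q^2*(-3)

Expanding (q - 1) * (q - 1) * (q - 2):
= -2+q^3 - 4*q^2+5*q
b) -2+q^3 - 4*q^2+5*q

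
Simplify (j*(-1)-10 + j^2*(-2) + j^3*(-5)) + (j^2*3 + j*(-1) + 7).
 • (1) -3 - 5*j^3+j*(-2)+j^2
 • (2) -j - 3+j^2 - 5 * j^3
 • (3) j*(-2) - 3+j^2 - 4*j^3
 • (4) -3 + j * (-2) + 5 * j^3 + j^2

Adding the polynomials and combining like terms:
(j*(-1) - 10 + j^2*(-2) + j^3*(-5)) + (j^2*3 + j*(-1) + 7)
= -3 - 5*j^3+j*(-2)+j^2
1) -3 - 5*j^3+j*(-2)+j^2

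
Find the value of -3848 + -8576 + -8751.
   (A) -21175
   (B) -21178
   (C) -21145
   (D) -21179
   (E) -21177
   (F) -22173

First: -3848 + -8576 = -12424
Then: -12424 + -8751 = -21175
A) -21175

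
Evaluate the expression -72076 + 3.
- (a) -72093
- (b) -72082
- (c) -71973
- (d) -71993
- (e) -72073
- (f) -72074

-72076 + 3 = -72073
e) -72073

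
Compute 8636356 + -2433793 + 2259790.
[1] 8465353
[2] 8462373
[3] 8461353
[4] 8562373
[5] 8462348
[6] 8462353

First: 8636356 + -2433793 = 6202563
Then: 6202563 + 2259790 = 8462353
6) 8462353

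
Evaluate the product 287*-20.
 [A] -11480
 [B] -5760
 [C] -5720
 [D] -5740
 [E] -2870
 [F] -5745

287 * -20 = -5740
D) -5740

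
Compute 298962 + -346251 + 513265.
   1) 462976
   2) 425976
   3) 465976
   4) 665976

First: 298962 + -346251 = -47289
Then: -47289 + 513265 = 465976
3) 465976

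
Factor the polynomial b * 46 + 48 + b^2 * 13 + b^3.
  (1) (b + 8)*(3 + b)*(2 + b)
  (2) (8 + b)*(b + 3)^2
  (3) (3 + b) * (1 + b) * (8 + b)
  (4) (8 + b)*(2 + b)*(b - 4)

We need to factor b * 46 + 48 + b^2 * 13 + b^3.
The factored form is (b + 8)*(3 + b)*(2 + b).
1) (b + 8)*(3 + b)*(2 + b)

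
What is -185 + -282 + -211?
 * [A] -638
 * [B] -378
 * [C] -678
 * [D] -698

First: -185 + -282 = -467
Then: -467 + -211 = -678
C) -678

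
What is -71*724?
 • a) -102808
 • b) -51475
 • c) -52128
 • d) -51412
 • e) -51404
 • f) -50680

-71 * 724 = -51404
e) -51404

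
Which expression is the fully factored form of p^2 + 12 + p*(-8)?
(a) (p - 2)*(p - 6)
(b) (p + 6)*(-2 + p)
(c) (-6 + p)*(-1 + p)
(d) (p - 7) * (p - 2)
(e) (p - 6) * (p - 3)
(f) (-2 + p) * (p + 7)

We need to factor p^2 + 12 + p*(-8).
The factored form is (p - 2)*(p - 6).
a) (p - 2)*(p - 6)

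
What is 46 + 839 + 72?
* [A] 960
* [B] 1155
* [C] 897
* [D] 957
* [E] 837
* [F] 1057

First: 46 + 839 = 885
Then: 885 + 72 = 957
D) 957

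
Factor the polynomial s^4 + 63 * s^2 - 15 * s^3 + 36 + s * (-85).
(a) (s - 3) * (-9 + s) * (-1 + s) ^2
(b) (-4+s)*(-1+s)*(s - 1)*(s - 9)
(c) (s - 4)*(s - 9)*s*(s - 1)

We need to factor s^4 + 63 * s^2 - 15 * s^3 + 36 + s * (-85).
The factored form is (-4+s)*(-1+s)*(s - 1)*(s - 9).
b) (-4+s)*(-1+s)*(s - 1)*(s - 9)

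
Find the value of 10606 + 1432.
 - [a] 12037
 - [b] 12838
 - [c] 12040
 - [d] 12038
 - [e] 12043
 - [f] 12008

10606 + 1432 = 12038
d) 12038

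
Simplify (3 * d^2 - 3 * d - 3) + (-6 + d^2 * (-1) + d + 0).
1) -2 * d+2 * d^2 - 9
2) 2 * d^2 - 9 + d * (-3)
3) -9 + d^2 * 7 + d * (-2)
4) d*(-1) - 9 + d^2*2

Adding the polynomials and combining like terms:
(3*d^2 - 3*d - 3) + (-6 + d^2*(-1) + d + 0)
= -2 * d+2 * d^2 - 9
1) -2 * d+2 * d^2 - 9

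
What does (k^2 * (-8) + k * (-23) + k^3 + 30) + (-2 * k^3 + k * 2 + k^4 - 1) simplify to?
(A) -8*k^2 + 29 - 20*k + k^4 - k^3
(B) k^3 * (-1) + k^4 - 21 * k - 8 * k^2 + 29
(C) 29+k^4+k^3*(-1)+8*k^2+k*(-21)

Adding the polynomials and combining like terms:
(k^2*(-8) + k*(-23) + k^3 + 30) + (-2*k^3 + k*2 + k^4 - 1)
= k^3 * (-1) + k^4 - 21 * k - 8 * k^2 + 29
B) k^3 * (-1) + k^4 - 21 * k - 8 * k^2 + 29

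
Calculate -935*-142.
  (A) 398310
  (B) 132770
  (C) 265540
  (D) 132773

-935 * -142 = 132770
B) 132770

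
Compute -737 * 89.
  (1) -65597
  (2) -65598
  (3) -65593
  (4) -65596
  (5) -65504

-737 * 89 = -65593
3) -65593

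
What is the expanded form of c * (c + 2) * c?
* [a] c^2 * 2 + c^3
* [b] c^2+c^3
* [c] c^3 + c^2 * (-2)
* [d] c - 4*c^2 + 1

Expanding c * (c + 2) * c:
= c^2 * 2 + c^3
a) c^2 * 2 + c^3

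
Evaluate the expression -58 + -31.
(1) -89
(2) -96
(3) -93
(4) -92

-58 + -31 = -89
1) -89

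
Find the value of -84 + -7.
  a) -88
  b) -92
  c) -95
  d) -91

-84 + -7 = -91
d) -91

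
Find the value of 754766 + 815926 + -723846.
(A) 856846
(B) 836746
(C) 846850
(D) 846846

First: 754766 + 815926 = 1570692
Then: 1570692 + -723846 = 846846
D) 846846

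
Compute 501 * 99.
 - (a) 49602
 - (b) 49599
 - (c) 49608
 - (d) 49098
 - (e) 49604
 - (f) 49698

501 * 99 = 49599
b) 49599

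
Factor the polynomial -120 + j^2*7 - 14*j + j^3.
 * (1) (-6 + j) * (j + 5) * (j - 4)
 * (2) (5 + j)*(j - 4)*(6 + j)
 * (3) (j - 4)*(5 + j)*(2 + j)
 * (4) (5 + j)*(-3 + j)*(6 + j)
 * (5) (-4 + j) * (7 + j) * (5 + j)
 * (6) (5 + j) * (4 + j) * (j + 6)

We need to factor -120 + j^2*7 - 14*j + j^3.
The factored form is (5 + j)*(j - 4)*(6 + j).
2) (5 + j)*(j - 4)*(6 + j)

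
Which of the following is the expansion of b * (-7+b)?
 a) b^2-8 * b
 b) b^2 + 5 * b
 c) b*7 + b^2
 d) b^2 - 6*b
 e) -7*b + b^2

Expanding b * (-7+b):
= -7*b + b^2
e) -7*b + b^2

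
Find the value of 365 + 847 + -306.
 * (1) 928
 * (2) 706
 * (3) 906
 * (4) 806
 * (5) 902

First: 365 + 847 = 1212
Then: 1212 + -306 = 906
3) 906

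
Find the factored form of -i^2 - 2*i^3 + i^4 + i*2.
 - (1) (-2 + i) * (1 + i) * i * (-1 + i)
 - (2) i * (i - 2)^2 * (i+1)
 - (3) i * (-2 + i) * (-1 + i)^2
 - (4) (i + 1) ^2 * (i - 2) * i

We need to factor -i^2 - 2*i^3 + i^4 + i*2.
The factored form is (-2 + i) * (1 + i) * i * (-1 + i).
1) (-2 + i) * (1 + i) * i * (-1 + i)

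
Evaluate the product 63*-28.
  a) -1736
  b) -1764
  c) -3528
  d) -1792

63 * -28 = -1764
b) -1764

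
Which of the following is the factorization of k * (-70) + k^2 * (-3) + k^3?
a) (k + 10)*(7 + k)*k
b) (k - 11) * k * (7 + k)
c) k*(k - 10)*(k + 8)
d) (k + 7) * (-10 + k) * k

We need to factor k * (-70) + k^2 * (-3) + k^3.
The factored form is (k + 7) * (-10 + k) * k.
d) (k + 7) * (-10 + k) * k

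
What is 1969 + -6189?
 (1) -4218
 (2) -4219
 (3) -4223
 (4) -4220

1969 + -6189 = -4220
4) -4220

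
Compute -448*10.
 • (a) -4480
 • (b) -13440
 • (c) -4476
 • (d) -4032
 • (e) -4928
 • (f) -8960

-448 * 10 = -4480
a) -4480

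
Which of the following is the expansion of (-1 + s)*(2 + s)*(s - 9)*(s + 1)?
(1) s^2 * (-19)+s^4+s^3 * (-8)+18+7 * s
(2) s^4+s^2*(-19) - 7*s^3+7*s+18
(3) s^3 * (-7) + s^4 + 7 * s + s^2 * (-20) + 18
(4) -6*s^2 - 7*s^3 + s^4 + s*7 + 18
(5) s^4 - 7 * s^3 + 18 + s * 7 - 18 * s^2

Expanding (-1 + s)*(2 + s)*(s - 9)*(s + 1):
= s^4+s^2*(-19) - 7*s^3+7*s+18
2) s^4+s^2*(-19) - 7*s^3+7*s+18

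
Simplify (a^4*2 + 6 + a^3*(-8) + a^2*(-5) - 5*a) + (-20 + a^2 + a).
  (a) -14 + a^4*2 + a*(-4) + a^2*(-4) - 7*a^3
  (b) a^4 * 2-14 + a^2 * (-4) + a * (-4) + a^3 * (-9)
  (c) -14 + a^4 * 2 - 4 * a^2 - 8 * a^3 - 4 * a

Adding the polynomials and combining like terms:
(a^4*2 + 6 + a^3*(-8) + a^2*(-5) - 5*a) + (-20 + a^2 + a)
= -14 + a^4 * 2 - 4 * a^2 - 8 * a^3 - 4 * a
c) -14 + a^4 * 2 - 4 * a^2 - 8 * a^3 - 4 * a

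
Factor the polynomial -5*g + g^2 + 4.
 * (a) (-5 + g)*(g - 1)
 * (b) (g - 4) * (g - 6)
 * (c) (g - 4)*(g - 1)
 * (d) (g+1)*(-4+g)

We need to factor -5*g + g^2 + 4.
The factored form is (g - 4)*(g - 1).
c) (g - 4)*(g - 1)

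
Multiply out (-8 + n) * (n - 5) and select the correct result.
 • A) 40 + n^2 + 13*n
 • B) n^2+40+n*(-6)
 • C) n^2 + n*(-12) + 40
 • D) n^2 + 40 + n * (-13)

Expanding (-8 + n) * (n - 5):
= n^2 + 40 + n * (-13)
D) n^2 + 40 + n * (-13)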